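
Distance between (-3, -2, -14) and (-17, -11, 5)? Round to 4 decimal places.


d = sqrt((-17--3)^2 + (-11--2)^2 + (5--14)^2) = 25.2587

25.2587


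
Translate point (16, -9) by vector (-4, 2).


Translation: (x+dx, y+dy) = (16+-4, -9+2) = (12, -7)

(12, -7)


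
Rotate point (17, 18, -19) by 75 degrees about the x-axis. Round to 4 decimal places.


x' = 17
y' = 18*cos(75) - -19*sin(75) = 23.0113
z' = 18*sin(75) + -19*cos(75) = 12.4691

(17, 23.0113, 12.4691)


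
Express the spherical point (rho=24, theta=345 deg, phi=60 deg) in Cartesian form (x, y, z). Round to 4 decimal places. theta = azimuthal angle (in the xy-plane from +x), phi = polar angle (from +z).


x = 24 * sin(60) * cos(345) = 20.0764
y = 24 * sin(60) * sin(345) = -5.3795
z = 24 * cos(60) = 12

(20.0764, -5.3795, 12)


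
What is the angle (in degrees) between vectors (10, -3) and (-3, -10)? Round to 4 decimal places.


dot = 10*-3 + -3*-10 = 0
|u| = 10.4403, |v| = 10.4403
cos(angle) = 0
angle = 90 degrees

90 degrees


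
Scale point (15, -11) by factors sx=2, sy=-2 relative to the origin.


Scaling: (x*sx, y*sy) = (15*2, -11*-2) = (30, 22)

(30, 22)


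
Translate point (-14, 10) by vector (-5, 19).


Translation: (x+dx, y+dy) = (-14+-5, 10+19) = (-19, 29)

(-19, 29)


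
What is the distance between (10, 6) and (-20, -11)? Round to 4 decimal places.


d = sqrt((-20-10)^2 + (-11-6)^2) = 34.4819

34.4819


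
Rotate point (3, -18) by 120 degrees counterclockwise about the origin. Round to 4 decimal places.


x' = 3*cos(120) - -18*sin(120) = 14.0885
y' = 3*sin(120) + -18*cos(120) = 11.5981

(14.0885, 11.5981)


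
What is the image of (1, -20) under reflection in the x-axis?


Reflection across x-axis: (x, y) -> (x, -y)
(1, -20) -> (1, 20)

(1, 20)


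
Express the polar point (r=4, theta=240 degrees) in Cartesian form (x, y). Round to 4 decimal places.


x = 4 * cos(240) = -2
y = 4 * sin(240) = -3.4641

(-2, -3.4641)


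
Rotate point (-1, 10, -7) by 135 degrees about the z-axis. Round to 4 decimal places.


x' = -1*cos(135) - 10*sin(135) = -6.364
y' = -1*sin(135) + 10*cos(135) = -7.7782
z' = -7

(-6.364, -7.7782, -7)


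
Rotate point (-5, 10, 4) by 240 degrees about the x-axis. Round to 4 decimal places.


x' = -5
y' = 10*cos(240) - 4*sin(240) = -1.5359
z' = 10*sin(240) + 4*cos(240) = -10.6603

(-5, -1.5359, -10.6603)


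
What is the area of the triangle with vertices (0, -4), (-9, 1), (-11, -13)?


Area = |x1(y2-y3) + x2(y3-y1) + x3(y1-y2)| / 2
= |0*(1--13) + -9*(-13--4) + -11*(-4-1)| / 2
= 68

68


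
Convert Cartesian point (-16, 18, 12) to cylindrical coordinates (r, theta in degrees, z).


r = sqrt((-16)^2 + 18^2) = 24.0832
theta = atan2(18, -16) = 131.6335 deg
z = 12

r = 24.0832, theta = 131.6335 deg, z = 12


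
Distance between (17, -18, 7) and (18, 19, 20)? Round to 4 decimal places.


d = sqrt((18-17)^2 + (19--18)^2 + (20-7)^2) = 39.2301

39.2301


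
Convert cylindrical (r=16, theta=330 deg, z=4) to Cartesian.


x = 16 * cos(330) = 13.8564
y = 16 * sin(330) = -8
z = 4

(13.8564, -8, 4)


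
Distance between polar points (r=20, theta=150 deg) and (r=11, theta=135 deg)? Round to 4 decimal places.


d = sqrt(r1^2 + r2^2 - 2*r1*r2*cos(t2-t1))
d = sqrt(20^2 + 11^2 - 2*20*11*cos(135-150)) = 9.7976

9.7976


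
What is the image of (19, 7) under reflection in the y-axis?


Reflection across y-axis: (x, y) -> (-x, y)
(19, 7) -> (-19, 7)

(-19, 7)


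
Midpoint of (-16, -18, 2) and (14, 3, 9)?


Midpoint = ((-16+14)/2, (-18+3)/2, (2+9)/2) = (-1, -7.5, 5.5)

(-1, -7.5, 5.5)


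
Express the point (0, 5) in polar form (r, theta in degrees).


r = sqrt(0^2 + 5^2) = 5
theta = atan2(5, 0) = 90 degrees

r = 5, theta = 90 degrees


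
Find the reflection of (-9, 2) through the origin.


Reflection through origin: (x, y) -> (-x, -y)
(-9, 2) -> (9, -2)

(9, -2)


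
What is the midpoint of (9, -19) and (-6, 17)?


Midpoint = ((9+-6)/2, (-19+17)/2) = (1.5, -1)

(1.5, -1)


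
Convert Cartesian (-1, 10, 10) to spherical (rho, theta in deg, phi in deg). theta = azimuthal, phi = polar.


rho = sqrt((-1)^2 + 10^2 + 10^2) = 14.1774
theta = atan2(10, -1) = 95.7106 deg
phi = acos(10/14.1774) = 45.1425 deg

rho = 14.1774, theta = 95.7106 deg, phi = 45.1425 deg


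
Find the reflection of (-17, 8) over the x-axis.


Reflection across x-axis: (x, y) -> (x, -y)
(-17, 8) -> (-17, -8)

(-17, -8)


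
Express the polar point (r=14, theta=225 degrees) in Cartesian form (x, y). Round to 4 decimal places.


x = 14 * cos(225) = -9.8995
y = 14 * sin(225) = -9.8995

(-9.8995, -9.8995)


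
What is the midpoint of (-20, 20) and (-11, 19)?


Midpoint = ((-20+-11)/2, (20+19)/2) = (-15.5, 19.5)

(-15.5, 19.5)


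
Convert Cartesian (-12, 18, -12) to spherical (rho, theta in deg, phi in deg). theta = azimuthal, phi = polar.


rho = sqrt((-12)^2 + 18^2 + (-12)^2) = 24.7386
theta = atan2(18, -12) = 123.6901 deg
phi = acos(-12/24.7386) = 119.0171 deg

rho = 24.7386, theta = 123.6901 deg, phi = 119.0171 deg


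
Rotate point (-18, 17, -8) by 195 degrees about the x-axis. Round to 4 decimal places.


x' = -18
y' = 17*cos(195) - -8*sin(195) = -18.4913
z' = 17*sin(195) + -8*cos(195) = 3.3275

(-18, -18.4913, 3.3275)


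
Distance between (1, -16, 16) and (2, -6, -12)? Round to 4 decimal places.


d = sqrt((2-1)^2 + (-6--16)^2 + (-12-16)^2) = 29.7489

29.7489


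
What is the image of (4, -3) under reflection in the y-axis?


Reflection across y-axis: (x, y) -> (-x, y)
(4, -3) -> (-4, -3)

(-4, -3)


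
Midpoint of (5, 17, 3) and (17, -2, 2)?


Midpoint = ((5+17)/2, (17+-2)/2, (3+2)/2) = (11, 7.5, 2.5)

(11, 7.5, 2.5)


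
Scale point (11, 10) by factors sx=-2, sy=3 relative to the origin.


Scaling: (x*sx, y*sy) = (11*-2, 10*3) = (-22, 30)

(-22, 30)


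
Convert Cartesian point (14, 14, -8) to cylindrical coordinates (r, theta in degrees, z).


r = sqrt(14^2 + 14^2) = 19.799
theta = atan2(14, 14) = 45 deg
z = -8

r = 19.799, theta = 45 deg, z = -8


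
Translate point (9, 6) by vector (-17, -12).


Translation: (x+dx, y+dy) = (9+-17, 6+-12) = (-8, -6)

(-8, -6)


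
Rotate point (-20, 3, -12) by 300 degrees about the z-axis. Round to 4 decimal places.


x' = -20*cos(300) - 3*sin(300) = -7.4019
y' = -20*sin(300) + 3*cos(300) = 18.8205
z' = -12

(-7.4019, 18.8205, -12)


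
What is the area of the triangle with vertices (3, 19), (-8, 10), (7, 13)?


Area = |x1(y2-y3) + x2(y3-y1) + x3(y1-y2)| / 2
= |3*(10-13) + -8*(13-19) + 7*(19-10)| / 2
= 51

51


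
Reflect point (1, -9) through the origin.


Reflection through origin: (x, y) -> (-x, -y)
(1, -9) -> (-1, 9)

(-1, 9)


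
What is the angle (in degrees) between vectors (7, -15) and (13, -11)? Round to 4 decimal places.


dot = 7*13 + -15*-11 = 256
|u| = 16.5529, |v| = 17.0294
cos(angle) = 0.9082
angle = 24.7467 degrees

24.7467 degrees


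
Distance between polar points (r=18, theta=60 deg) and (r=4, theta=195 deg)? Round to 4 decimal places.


d = sqrt(r1^2 + r2^2 - 2*r1*r2*cos(t2-t1))
d = sqrt(18^2 + 4^2 - 2*18*4*cos(195-60)) = 21.0196

21.0196


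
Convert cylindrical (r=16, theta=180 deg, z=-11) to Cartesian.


x = 16 * cos(180) = -16
y = 16 * sin(180) = 0
z = -11

(-16, 0, -11)


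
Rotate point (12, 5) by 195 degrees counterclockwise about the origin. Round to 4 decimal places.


x' = 12*cos(195) - 5*sin(195) = -10.297
y' = 12*sin(195) + 5*cos(195) = -7.9355

(-10.297, -7.9355)


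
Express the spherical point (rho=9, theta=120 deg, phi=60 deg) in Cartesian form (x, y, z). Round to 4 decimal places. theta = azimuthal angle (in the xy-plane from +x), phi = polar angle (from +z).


x = 9 * sin(60) * cos(120) = -3.8971
y = 9 * sin(60) * sin(120) = 6.75
z = 9 * cos(60) = 4.5

(-3.8971, 6.75, 4.5)


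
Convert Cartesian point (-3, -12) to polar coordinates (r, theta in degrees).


r = sqrt((-3)^2 + (-12)^2) = 12.3693
theta = atan2(-12, -3) = 255.9638 degrees

r = 12.3693, theta = 255.9638 degrees


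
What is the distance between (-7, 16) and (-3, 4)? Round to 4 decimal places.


d = sqrt((-3--7)^2 + (4-16)^2) = 12.6491

12.6491


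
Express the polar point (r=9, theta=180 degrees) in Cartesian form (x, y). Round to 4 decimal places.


x = 9 * cos(180) = -9
y = 9 * sin(180) = 0

(-9, 0)


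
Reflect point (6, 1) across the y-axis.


Reflection across y-axis: (x, y) -> (-x, y)
(6, 1) -> (-6, 1)

(-6, 1)


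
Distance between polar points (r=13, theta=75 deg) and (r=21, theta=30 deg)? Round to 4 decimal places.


d = sqrt(r1^2 + r2^2 - 2*r1*r2*cos(t2-t1))
d = sqrt(13^2 + 21^2 - 2*13*21*cos(30-75)) = 14.9639

14.9639


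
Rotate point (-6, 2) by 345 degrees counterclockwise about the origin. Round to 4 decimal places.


x' = -6*cos(345) - 2*sin(345) = -5.2779
y' = -6*sin(345) + 2*cos(345) = 3.4848

(-5.2779, 3.4848)


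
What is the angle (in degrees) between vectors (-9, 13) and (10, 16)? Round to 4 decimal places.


dot = -9*10 + 13*16 = 118
|u| = 15.8114, |v| = 18.868
cos(angle) = 0.3955
angle = 66.7005 degrees

66.7005 degrees


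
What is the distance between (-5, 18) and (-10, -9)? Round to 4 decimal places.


d = sqrt((-10--5)^2 + (-9-18)^2) = 27.4591

27.4591


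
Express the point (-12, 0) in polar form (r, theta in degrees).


r = sqrt((-12)^2 + 0^2) = 12
theta = atan2(0, -12) = 180 degrees

r = 12, theta = 180 degrees


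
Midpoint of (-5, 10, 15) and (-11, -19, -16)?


Midpoint = ((-5+-11)/2, (10+-19)/2, (15+-16)/2) = (-8, -4.5, -0.5)

(-8, -4.5, -0.5)


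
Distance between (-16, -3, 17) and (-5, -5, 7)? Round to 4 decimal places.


d = sqrt((-5--16)^2 + (-5--3)^2 + (7-17)^2) = 15

15


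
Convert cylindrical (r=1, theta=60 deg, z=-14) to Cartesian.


x = 1 * cos(60) = 0.5
y = 1 * sin(60) = 0.866
z = -14

(0.5, 0.866, -14)


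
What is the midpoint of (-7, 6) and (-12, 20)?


Midpoint = ((-7+-12)/2, (6+20)/2) = (-9.5, 13)

(-9.5, 13)


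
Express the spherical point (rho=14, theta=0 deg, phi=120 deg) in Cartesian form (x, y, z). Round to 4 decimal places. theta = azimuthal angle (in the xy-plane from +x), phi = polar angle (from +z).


x = 14 * sin(120) * cos(0) = 12.1244
y = 14 * sin(120) * sin(0) = 0
z = 14 * cos(120) = -7

(12.1244, 0, -7)


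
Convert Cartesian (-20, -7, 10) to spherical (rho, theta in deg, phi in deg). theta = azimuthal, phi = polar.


rho = sqrt((-20)^2 + (-7)^2 + 10^2) = 23.4307
theta = atan2(-7, -20) = 199.29 deg
phi = acos(10/23.4307) = 64.736 deg

rho = 23.4307, theta = 199.29 deg, phi = 64.736 deg


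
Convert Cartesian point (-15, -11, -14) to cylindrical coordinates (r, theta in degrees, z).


r = sqrt((-15)^2 + (-11)^2) = 18.6011
theta = atan2(-11, -15) = 216.2538 deg
z = -14

r = 18.6011, theta = 216.2538 deg, z = -14


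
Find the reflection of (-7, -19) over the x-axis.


Reflection across x-axis: (x, y) -> (x, -y)
(-7, -19) -> (-7, 19)

(-7, 19)


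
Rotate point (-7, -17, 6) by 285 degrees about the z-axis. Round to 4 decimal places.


x' = -7*cos(285) - -17*sin(285) = -18.2325
y' = -7*sin(285) + -17*cos(285) = 2.3616
z' = 6

(-18.2325, 2.3616, 6)


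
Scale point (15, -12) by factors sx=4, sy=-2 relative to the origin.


Scaling: (x*sx, y*sy) = (15*4, -12*-2) = (60, 24)

(60, 24)


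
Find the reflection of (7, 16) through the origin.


Reflection through origin: (x, y) -> (-x, -y)
(7, 16) -> (-7, -16)

(-7, -16)


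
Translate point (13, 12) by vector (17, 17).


Translation: (x+dx, y+dy) = (13+17, 12+17) = (30, 29)

(30, 29)


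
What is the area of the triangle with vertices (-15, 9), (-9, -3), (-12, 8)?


Area = |x1(y2-y3) + x2(y3-y1) + x3(y1-y2)| / 2
= |-15*(-3-8) + -9*(8-9) + -12*(9--3)| / 2
= 15

15


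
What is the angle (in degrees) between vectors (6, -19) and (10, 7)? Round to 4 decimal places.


dot = 6*10 + -19*7 = -73
|u| = 19.9249, |v| = 12.2066
cos(angle) = -0.3001
angle = 107.4665 degrees

107.4665 degrees


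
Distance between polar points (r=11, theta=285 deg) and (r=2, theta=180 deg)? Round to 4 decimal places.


d = sqrt(r1^2 + r2^2 - 2*r1*r2*cos(t2-t1))
d = sqrt(11^2 + 2^2 - 2*11*2*cos(180-285)) = 11.6785

11.6785


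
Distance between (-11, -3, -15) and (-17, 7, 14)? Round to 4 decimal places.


d = sqrt((-17--11)^2 + (7--3)^2 + (14--15)^2) = 31.257

31.257


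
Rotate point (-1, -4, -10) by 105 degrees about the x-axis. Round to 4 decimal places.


x' = -1
y' = -4*cos(105) - -10*sin(105) = 10.6945
z' = -4*sin(105) + -10*cos(105) = -1.2755

(-1, 10.6945, -1.2755)


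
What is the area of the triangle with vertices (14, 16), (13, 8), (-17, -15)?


Area = |x1(y2-y3) + x2(y3-y1) + x3(y1-y2)| / 2
= |14*(8--15) + 13*(-15-16) + -17*(16-8)| / 2
= 108.5

108.5


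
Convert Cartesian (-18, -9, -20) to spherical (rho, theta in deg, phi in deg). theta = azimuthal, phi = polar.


rho = sqrt((-18)^2 + (-9)^2 + (-20)^2) = 28.3725
theta = atan2(-9, -18) = 206.5651 deg
phi = acos(-20/28.3725) = 134.8221 deg

rho = 28.3725, theta = 206.5651 deg, phi = 134.8221 deg


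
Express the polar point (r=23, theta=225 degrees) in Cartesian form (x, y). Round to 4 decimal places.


x = 23 * cos(225) = -16.2635
y = 23 * sin(225) = -16.2635

(-16.2635, -16.2635)


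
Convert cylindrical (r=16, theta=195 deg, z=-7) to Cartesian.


x = 16 * cos(195) = -15.4548
y = 16 * sin(195) = -4.1411
z = -7

(-15.4548, -4.1411, -7)


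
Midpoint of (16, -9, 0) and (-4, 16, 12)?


Midpoint = ((16+-4)/2, (-9+16)/2, (0+12)/2) = (6, 3.5, 6)

(6, 3.5, 6)


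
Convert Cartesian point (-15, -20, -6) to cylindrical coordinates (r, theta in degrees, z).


r = sqrt((-15)^2 + (-20)^2) = 25
theta = atan2(-20, -15) = 233.1301 deg
z = -6

r = 25, theta = 233.1301 deg, z = -6


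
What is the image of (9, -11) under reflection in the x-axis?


Reflection across x-axis: (x, y) -> (x, -y)
(9, -11) -> (9, 11)

(9, 11)


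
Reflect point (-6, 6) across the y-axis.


Reflection across y-axis: (x, y) -> (-x, y)
(-6, 6) -> (6, 6)

(6, 6)


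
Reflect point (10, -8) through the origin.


Reflection through origin: (x, y) -> (-x, -y)
(10, -8) -> (-10, 8)

(-10, 8)


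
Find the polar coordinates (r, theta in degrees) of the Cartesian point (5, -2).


r = sqrt(5^2 + (-2)^2) = 5.3852
theta = atan2(-2, 5) = 338.1986 degrees

r = 5.3852, theta = 338.1986 degrees


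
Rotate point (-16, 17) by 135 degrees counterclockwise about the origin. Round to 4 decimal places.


x' = -16*cos(135) - 17*sin(135) = -0.7071
y' = -16*sin(135) + 17*cos(135) = -23.3345

(-0.7071, -23.3345)


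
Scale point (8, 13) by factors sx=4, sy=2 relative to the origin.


Scaling: (x*sx, y*sy) = (8*4, 13*2) = (32, 26)

(32, 26)


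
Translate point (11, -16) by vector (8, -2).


Translation: (x+dx, y+dy) = (11+8, -16+-2) = (19, -18)

(19, -18)


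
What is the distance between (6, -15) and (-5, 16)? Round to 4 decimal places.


d = sqrt((-5-6)^2 + (16--15)^2) = 32.8938

32.8938


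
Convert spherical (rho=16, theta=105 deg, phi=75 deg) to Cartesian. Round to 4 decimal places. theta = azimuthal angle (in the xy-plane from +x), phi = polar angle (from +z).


x = 16 * sin(75) * cos(105) = -4
y = 16 * sin(75) * sin(105) = 14.9282
z = 16 * cos(75) = 4.1411

(-4, 14.9282, 4.1411)


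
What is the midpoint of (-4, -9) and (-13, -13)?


Midpoint = ((-4+-13)/2, (-9+-13)/2) = (-8.5, -11)

(-8.5, -11)


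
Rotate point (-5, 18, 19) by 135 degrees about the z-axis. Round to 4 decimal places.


x' = -5*cos(135) - 18*sin(135) = -9.1924
y' = -5*sin(135) + 18*cos(135) = -16.2635
z' = 19

(-9.1924, -16.2635, 19)


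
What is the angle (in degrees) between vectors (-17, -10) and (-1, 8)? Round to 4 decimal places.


dot = -17*-1 + -10*8 = -63
|u| = 19.7231, |v| = 8.0623
cos(angle) = -0.3962
angle = 113.3405 degrees

113.3405 degrees


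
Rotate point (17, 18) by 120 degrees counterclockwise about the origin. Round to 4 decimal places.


x' = 17*cos(120) - 18*sin(120) = -24.0885
y' = 17*sin(120) + 18*cos(120) = 5.7224

(-24.0885, 5.7224)


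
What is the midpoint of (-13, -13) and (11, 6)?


Midpoint = ((-13+11)/2, (-13+6)/2) = (-1, -3.5)

(-1, -3.5)


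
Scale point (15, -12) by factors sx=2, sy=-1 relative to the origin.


Scaling: (x*sx, y*sy) = (15*2, -12*-1) = (30, 12)

(30, 12)


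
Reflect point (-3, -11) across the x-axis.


Reflection across x-axis: (x, y) -> (x, -y)
(-3, -11) -> (-3, 11)

(-3, 11)


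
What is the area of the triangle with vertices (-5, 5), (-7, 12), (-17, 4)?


Area = |x1(y2-y3) + x2(y3-y1) + x3(y1-y2)| / 2
= |-5*(12-4) + -7*(4-5) + -17*(5-12)| / 2
= 43

43


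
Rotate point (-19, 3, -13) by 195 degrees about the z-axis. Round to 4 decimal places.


x' = -19*cos(195) - 3*sin(195) = 19.129
y' = -19*sin(195) + 3*cos(195) = 2.0198
z' = -13

(19.129, 2.0198, -13)


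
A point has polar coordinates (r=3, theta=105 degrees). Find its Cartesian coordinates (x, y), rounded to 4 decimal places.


x = 3 * cos(105) = -0.7765
y = 3 * sin(105) = 2.8978

(-0.7765, 2.8978)


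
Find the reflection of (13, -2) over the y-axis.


Reflection across y-axis: (x, y) -> (-x, y)
(13, -2) -> (-13, -2)

(-13, -2)


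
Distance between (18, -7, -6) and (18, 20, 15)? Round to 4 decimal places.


d = sqrt((18-18)^2 + (20--7)^2 + (15--6)^2) = 34.2053

34.2053


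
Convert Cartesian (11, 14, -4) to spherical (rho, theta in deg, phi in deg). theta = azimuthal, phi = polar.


rho = sqrt(11^2 + 14^2 + (-4)^2) = 18.2483
theta = atan2(14, 11) = 51.8428 deg
phi = acos(-4/18.2483) = 102.662 deg

rho = 18.2483, theta = 51.8428 deg, phi = 102.662 deg


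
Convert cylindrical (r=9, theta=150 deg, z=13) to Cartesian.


x = 9 * cos(150) = -7.7942
y = 9 * sin(150) = 4.5
z = 13

(-7.7942, 4.5, 13)


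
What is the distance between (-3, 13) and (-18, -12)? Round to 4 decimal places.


d = sqrt((-18--3)^2 + (-12-13)^2) = 29.1548

29.1548


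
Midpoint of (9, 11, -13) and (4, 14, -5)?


Midpoint = ((9+4)/2, (11+14)/2, (-13+-5)/2) = (6.5, 12.5, -9)

(6.5, 12.5, -9)


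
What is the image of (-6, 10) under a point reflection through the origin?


Reflection through origin: (x, y) -> (-x, -y)
(-6, 10) -> (6, -10)

(6, -10)


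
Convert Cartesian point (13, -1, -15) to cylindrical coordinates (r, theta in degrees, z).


r = sqrt(13^2 + (-1)^2) = 13.0384
theta = atan2(-1, 13) = 355.6013 deg
z = -15

r = 13.0384, theta = 355.6013 deg, z = -15


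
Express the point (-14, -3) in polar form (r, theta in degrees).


r = sqrt((-14)^2 + (-3)^2) = 14.3178
theta = atan2(-3, -14) = 192.0948 degrees

r = 14.3178, theta = 192.0948 degrees


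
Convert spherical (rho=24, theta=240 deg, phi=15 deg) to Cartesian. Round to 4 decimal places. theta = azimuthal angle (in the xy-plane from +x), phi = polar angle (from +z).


x = 24 * sin(15) * cos(240) = -3.1058
y = 24 * sin(15) * sin(240) = -5.3795
z = 24 * cos(15) = 23.1822

(-3.1058, -5.3795, 23.1822)


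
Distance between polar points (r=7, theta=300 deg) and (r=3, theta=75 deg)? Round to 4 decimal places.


d = sqrt(r1^2 + r2^2 - 2*r1*r2*cos(t2-t1))
d = sqrt(7^2 + 3^2 - 2*7*3*cos(75-300)) = 9.3647

9.3647


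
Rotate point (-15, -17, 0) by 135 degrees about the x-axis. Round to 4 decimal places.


x' = -15
y' = -17*cos(135) - 0*sin(135) = 12.0208
z' = -17*sin(135) + 0*cos(135) = -12.0208

(-15, 12.0208, -12.0208)


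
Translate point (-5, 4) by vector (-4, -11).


Translation: (x+dx, y+dy) = (-5+-4, 4+-11) = (-9, -7)

(-9, -7)


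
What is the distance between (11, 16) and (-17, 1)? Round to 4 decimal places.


d = sqrt((-17-11)^2 + (1-16)^2) = 31.7648

31.7648


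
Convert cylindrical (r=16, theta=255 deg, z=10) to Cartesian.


x = 16 * cos(255) = -4.1411
y = 16 * sin(255) = -15.4548
z = 10

(-4.1411, -15.4548, 10)


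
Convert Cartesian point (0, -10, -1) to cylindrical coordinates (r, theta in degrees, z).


r = sqrt(0^2 + (-10)^2) = 10
theta = atan2(-10, 0) = 270 deg
z = -1

r = 10, theta = 270 deg, z = -1


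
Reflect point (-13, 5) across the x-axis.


Reflection across x-axis: (x, y) -> (x, -y)
(-13, 5) -> (-13, -5)

(-13, -5)


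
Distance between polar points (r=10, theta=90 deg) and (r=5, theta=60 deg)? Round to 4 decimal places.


d = sqrt(r1^2 + r2^2 - 2*r1*r2*cos(t2-t1))
d = sqrt(10^2 + 5^2 - 2*10*5*cos(60-90)) = 6.1966

6.1966


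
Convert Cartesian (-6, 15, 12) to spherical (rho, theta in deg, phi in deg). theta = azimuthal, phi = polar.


rho = sqrt((-6)^2 + 15^2 + 12^2) = 20.1246
theta = atan2(15, -6) = 111.8014 deg
phi = acos(12/20.1246) = 53.3957 deg

rho = 20.1246, theta = 111.8014 deg, phi = 53.3957 deg


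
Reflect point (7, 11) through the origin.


Reflection through origin: (x, y) -> (-x, -y)
(7, 11) -> (-7, -11)

(-7, -11)


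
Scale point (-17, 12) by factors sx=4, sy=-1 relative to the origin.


Scaling: (x*sx, y*sy) = (-17*4, 12*-1) = (-68, -12)

(-68, -12)


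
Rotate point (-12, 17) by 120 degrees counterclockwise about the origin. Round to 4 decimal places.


x' = -12*cos(120) - 17*sin(120) = -8.7224
y' = -12*sin(120) + 17*cos(120) = -18.8923

(-8.7224, -18.8923)


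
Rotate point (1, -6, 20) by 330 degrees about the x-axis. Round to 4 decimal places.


x' = 1
y' = -6*cos(330) - 20*sin(330) = 4.8038
z' = -6*sin(330) + 20*cos(330) = 20.3205

(1, 4.8038, 20.3205)


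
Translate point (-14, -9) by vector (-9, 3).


Translation: (x+dx, y+dy) = (-14+-9, -9+3) = (-23, -6)

(-23, -6)


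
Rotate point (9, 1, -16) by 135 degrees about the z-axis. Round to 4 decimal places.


x' = 9*cos(135) - 1*sin(135) = -7.0711
y' = 9*sin(135) + 1*cos(135) = 5.6569
z' = -16

(-7.0711, 5.6569, -16)


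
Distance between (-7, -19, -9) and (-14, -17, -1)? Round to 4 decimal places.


d = sqrt((-14--7)^2 + (-17--19)^2 + (-1--9)^2) = 10.8167

10.8167


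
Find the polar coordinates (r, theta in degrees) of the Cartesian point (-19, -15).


r = sqrt((-19)^2 + (-15)^2) = 24.2074
theta = atan2(-15, -19) = 218.2902 degrees

r = 24.2074, theta = 218.2902 degrees


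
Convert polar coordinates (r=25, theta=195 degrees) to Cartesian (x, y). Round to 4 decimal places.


x = 25 * cos(195) = -24.1481
y = 25 * sin(195) = -6.4705

(-24.1481, -6.4705)


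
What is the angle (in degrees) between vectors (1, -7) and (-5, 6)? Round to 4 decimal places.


dot = 1*-5 + -7*6 = -47
|u| = 7.0711, |v| = 7.8102
cos(angle) = -0.851
angle = 148.3245 degrees

148.3245 degrees


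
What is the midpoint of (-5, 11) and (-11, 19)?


Midpoint = ((-5+-11)/2, (11+19)/2) = (-8, 15)

(-8, 15)


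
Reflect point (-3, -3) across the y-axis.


Reflection across y-axis: (x, y) -> (-x, y)
(-3, -3) -> (3, -3)

(3, -3)


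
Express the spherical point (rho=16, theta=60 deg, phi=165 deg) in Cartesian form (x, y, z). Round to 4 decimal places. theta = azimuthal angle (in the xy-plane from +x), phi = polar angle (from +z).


x = 16 * sin(165) * cos(60) = 2.0706
y = 16 * sin(165) * sin(60) = 3.5863
z = 16 * cos(165) = -15.4548

(2.0706, 3.5863, -15.4548)


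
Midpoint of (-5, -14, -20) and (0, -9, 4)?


Midpoint = ((-5+0)/2, (-14+-9)/2, (-20+4)/2) = (-2.5, -11.5, -8)

(-2.5, -11.5, -8)


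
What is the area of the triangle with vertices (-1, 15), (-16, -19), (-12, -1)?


Area = |x1(y2-y3) + x2(y3-y1) + x3(y1-y2)| / 2
= |-1*(-19--1) + -16*(-1-15) + -12*(15--19)| / 2
= 67

67


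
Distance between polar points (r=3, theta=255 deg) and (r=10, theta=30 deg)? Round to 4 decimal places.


d = sqrt(r1^2 + r2^2 - 2*r1*r2*cos(t2-t1))
d = sqrt(3^2 + 10^2 - 2*3*10*cos(30-255)) = 12.3055

12.3055


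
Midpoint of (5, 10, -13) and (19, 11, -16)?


Midpoint = ((5+19)/2, (10+11)/2, (-13+-16)/2) = (12, 10.5, -14.5)

(12, 10.5, -14.5)


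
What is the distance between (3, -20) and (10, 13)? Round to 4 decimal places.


d = sqrt((10-3)^2 + (13--20)^2) = 33.7343

33.7343


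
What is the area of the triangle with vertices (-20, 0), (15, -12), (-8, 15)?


Area = |x1(y2-y3) + x2(y3-y1) + x3(y1-y2)| / 2
= |-20*(-12-15) + 15*(15-0) + -8*(0--12)| / 2
= 334.5

334.5


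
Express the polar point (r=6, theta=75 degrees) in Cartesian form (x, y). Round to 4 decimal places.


x = 6 * cos(75) = 1.5529
y = 6 * sin(75) = 5.7956

(1.5529, 5.7956)


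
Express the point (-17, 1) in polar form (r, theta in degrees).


r = sqrt((-17)^2 + 1^2) = 17.0294
theta = atan2(1, -17) = 176.6335 degrees

r = 17.0294, theta = 176.6335 degrees


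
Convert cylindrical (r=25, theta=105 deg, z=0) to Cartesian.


x = 25 * cos(105) = -6.4705
y = 25 * sin(105) = 24.1481
z = 0

(-6.4705, 24.1481, 0)


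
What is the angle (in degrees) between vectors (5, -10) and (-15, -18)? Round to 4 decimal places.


dot = 5*-15 + -10*-18 = 105
|u| = 11.1803, |v| = 23.4307
cos(angle) = 0.4008
angle = 66.3706 degrees

66.3706 degrees


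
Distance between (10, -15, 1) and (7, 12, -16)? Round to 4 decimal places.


d = sqrt((7-10)^2 + (12--15)^2 + (-16-1)^2) = 32.0468

32.0468


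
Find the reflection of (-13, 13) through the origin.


Reflection through origin: (x, y) -> (-x, -y)
(-13, 13) -> (13, -13)

(13, -13)


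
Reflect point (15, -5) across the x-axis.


Reflection across x-axis: (x, y) -> (x, -y)
(15, -5) -> (15, 5)

(15, 5)


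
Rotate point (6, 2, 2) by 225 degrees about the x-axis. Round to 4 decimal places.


x' = 6
y' = 2*cos(225) - 2*sin(225) = 0
z' = 2*sin(225) + 2*cos(225) = -2.8284

(6, 0, -2.8284)


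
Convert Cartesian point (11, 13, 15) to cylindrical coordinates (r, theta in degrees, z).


r = sqrt(11^2 + 13^2) = 17.0294
theta = atan2(13, 11) = 49.7636 deg
z = 15

r = 17.0294, theta = 49.7636 deg, z = 15


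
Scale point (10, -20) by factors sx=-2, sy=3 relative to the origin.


Scaling: (x*sx, y*sy) = (10*-2, -20*3) = (-20, -60)

(-20, -60)


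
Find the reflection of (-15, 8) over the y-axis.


Reflection across y-axis: (x, y) -> (-x, y)
(-15, 8) -> (15, 8)

(15, 8)


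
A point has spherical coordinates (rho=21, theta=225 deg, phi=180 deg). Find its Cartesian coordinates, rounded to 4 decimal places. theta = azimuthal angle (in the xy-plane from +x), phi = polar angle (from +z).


x = 21 * sin(180) * cos(225) = 0
y = 21 * sin(180) * sin(225) = 0
z = 21 * cos(180) = -21

(0, 0, -21)


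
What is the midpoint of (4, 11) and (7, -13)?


Midpoint = ((4+7)/2, (11+-13)/2) = (5.5, -1)

(5.5, -1)


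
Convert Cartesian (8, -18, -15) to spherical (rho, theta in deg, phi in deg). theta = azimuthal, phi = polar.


rho = sqrt(8^2 + (-18)^2 + (-15)^2) = 24.7588
theta = atan2(-18, 8) = 293.9625 deg
phi = acos(-15/24.7588) = 127.2896 deg

rho = 24.7588, theta = 293.9625 deg, phi = 127.2896 deg


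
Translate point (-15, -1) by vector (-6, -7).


Translation: (x+dx, y+dy) = (-15+-6, -1+-7) = (-21, -8)

(-21, -8)


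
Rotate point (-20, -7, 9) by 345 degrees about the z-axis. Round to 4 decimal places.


x' = -20*cos(345) - -7*sin(345) = -21.1302
y' = -20*sin(345) + -7*cos(345) = -1.5851
z' = 9

(-21.1302, -1.5851, 9)


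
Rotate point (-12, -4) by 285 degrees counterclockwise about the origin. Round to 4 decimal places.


x' = -12*cos(285) - -4*sin(285) = -6.9695
y' = -12*sin(285) + -4*cos(285) = 10.5558

(-6.9695, 10.5558)


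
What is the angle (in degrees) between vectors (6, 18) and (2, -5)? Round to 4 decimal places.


dot = 6*2 + 18*-5 = -78
|u| = 18.9737, |v| = 5.3852
cos(angle) = -0.7634
angle = 139.7636 degrees

139.7636 degrees


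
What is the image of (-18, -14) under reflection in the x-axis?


Reflection across x-axis: (x, y) -> (x, -y)
(-18, -14) -> (-18, 14)

(-18, 14)


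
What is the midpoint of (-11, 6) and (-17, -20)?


Midpoint = ((-11+-17)/2, (6+-20)/2) = (-14, -7)

(-14, -7)


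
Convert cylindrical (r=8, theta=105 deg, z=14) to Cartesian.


x = 8 * cos(105) = -2.0706
y = 8 * sin(105) = 7.7274
z = 14

(-2.0706, 7.7274, 14)


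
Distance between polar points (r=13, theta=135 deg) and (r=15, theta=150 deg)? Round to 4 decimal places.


d = sqrt(r1^2 + r2^2 - 2*r1*r2*cos(t2-t1))
d = sqrt(13^2 + 15^2 - 2*13*15*cos(150-135)) = 4.158

4.158


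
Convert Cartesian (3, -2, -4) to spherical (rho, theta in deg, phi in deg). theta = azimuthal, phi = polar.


rho = sqrt(3^2 + (-2)^2 + (-4)^2) = 5.3852
theta = atan2(-2, 3) = 326.3099 deg
phi = acos(-4/5.3852) = 137.9689 deg

rho = 5.3852, theta = 326.3099 deg, phi = 137.9689 deg


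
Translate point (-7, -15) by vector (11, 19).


Translation: (x+dx, y+dy) = (-7+11, -15+19) = (4, 4)

(4, 4)


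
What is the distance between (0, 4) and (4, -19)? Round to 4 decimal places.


d = sqrt((4-0)^2 + (-19-4)^2) = 23.3452

23.3452


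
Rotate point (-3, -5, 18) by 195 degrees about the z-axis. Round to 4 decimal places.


x' = -3*cos(195) - -5*sin(195) = 1.6037
y' = -3*sin(195) + -5*cos(195) = 5.6061
z' = 18

(1.6037, 5.6061, 18)


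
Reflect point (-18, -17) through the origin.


Reflection through origin: (x, y) -> (-x, -y)
(-18, -17) -> (18, 17)

(18, 17)


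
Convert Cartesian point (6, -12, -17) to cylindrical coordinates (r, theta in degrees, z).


r = sqrt(6^2 + (-12)^2) = 13.4164
theta = atan2(-12, 6) = 296.5651 deg
z = -17

r = 13.4164, theta = 296.5651 deg, z = -17


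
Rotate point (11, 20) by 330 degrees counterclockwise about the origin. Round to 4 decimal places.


x' = 11*cos(330) - 20*sin(330) = 19.5263
y' = 11*sin(330) + 20*cos(330) = 11.8205

(19.5263, 11.8205)


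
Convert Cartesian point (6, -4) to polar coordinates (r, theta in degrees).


r = sqrt(6^2 + (-4)^2) = 7.2111
theta = atan2(-4, 6) = 326.3099 degrees

r = 7.2111, theta = 326.3099 degrees


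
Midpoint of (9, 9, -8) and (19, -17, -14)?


Midpoint = ((9+19)/2, (9+-17)/2, (-8+-14)/2) = (14, -4, -11)

(14, -4, -11)


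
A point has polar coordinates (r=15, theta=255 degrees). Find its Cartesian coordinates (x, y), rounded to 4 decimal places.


x = 15 * cos(255) = -3.8823
y = 15 * sin(255) = -14.4889

(-3.8823, -14.4889)


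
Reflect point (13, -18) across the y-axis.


Reflection across y-axis: (x, y) -> (-x, y)
(13, -18) -> (-13, -18)

(-13, -18)


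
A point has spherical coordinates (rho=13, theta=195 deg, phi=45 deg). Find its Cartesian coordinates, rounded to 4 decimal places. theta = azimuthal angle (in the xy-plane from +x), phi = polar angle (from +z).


x = 13 * sin(45) * cos(195) = -8.8792
y = 13 * sin(45) * sin(195) = -2.3792
z = 13 * cos(45) = 9.1924

(-8.8792, -2.3792, 9.1924)


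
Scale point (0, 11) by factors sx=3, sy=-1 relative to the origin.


Scaling: (x*sx, y*sy) = (0*3, 11*-1) = (0, -11)

(0, -11)


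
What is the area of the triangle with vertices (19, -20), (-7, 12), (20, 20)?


Area = |x1(y2-y3) + x2(y3-y1) + x3(y1-y2)| / 2
= |19*(12-20) + -7*(20--20) + 20*(-20-12)| / 2
= 536

536


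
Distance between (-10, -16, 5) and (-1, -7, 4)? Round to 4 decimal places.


d = sqrt((-1--10)^2 + (-7--16)^2 + (4-5)^2) = 12.7671

12.7671


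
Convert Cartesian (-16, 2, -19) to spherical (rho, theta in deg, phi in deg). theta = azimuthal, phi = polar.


rho = sqrt((-16)^2 + 2^2 + (-19)^2) = 24.9199
theta = atan2(2, -16) = 172.875 deg
phi = acos(-19/24.9199) = 139.6801 deg

rho = 24.9199, theta = 172.875 deg, phi = 139.6801 deg


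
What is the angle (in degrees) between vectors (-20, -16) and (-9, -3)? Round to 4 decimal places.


dot = -20*-9 + -16*-3 = 228
|u| = 25.6125, |v| = 9.4868
cos(angle) = 0.9383
angle = 20.2249 degrees

20.2249 degrees


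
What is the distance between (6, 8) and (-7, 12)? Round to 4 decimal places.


d = sqrt((-7-6)^2 + (12-8)^2) = 13.6015

13.6015


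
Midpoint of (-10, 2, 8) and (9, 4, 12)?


Midpoint = ((-10+9)/2, (2+4)/2, (8+12)/2) = (-0.5, 3, 10)

(-0.5, 3, 10)


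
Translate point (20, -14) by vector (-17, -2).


Translation: (x+dx, y+dy) = (20+-17, -14+-2) = (3, -16)

(3, -16)


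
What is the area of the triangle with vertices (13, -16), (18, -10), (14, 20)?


Area = |x1(y2-y3) + x2(y3-y1) + x3(y1-y2)| / 2
= |13*(-10-20) + 18*(20--16) + 14*(-16--10)| / 2
= 87

87


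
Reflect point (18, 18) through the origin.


Reflection through origin: (x, y) -> (-x, -y)
(18, 18) -> (-18, -18)

(-18, -18)


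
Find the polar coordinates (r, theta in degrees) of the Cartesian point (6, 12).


r = sqrt(6^2 + 12^2) = 13.4164
theta = atan2(12, 6) = 63.4349 degrees

r = 13.4164, theta = 63.4349 degrees


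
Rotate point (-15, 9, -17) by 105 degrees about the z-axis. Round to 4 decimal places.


x' = -15*cos(105) - 9*sin(105) = -4.811
y' = -15*sin(105) + 9*cos(105) = -16.8183
z' = -17

(-4.811, -16.8183, -17)


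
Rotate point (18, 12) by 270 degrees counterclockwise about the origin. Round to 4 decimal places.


x' = 18*cos(270) - 12*sin(270) = 12
y' = 18*sin(270) + 12*cos(270) = -18

(12, -18)


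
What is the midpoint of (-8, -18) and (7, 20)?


Midpoint = ((-8+7)/2, (-18+20)/2) = (-0.5, 1)

(-0.5, 1)


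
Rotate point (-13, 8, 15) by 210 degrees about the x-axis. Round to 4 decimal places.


x' = -13
y' = 8*cos(210) - 15*sin(210) = 0.5718
z' = 8*sin(210) + 15*cos(210) = -16.9904

(-13, 0.5718, -16.9904)


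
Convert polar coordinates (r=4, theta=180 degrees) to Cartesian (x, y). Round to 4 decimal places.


x = 4 * cos(180) = -4
y = 4 * sin(180) = 0

(-4, 0)


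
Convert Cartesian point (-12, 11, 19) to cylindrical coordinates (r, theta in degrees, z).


r = sqrt((-12)^2 + 11^2) = 16.2788
theta = atan2(11, -12) = 137.4896 deg
z = 19

r = 16.2788, theta = 137.4896 deg, z = 19


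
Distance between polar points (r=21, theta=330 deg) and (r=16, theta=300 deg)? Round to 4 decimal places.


d = sqrt(r1^2 + r2^2 - 2*r1*r2*cos(t2-t1))
d = sqrt(21^2 + 16^2 - 2*21*16*cos(300-330)) = 10.7252

10.7252


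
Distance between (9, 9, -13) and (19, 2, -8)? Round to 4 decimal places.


d = sqrt((19-9)^2 + (2-9)^2 + (-8--13)^2) = 13.1909

13.1909


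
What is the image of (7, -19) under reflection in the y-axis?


Reflection across y-axis: (x, y) -> (-x, y)
(7, -19) -> (-7, -19)

(-7, -19)


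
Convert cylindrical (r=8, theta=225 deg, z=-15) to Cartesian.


x = 8 * cos(225) = -5.6569
y = 8 * sin(225) = -5.6569
z = -15

(-5.6569, -5.6569, -15)


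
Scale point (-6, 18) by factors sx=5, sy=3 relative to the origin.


Scaling: (x*sx, y*sy) = (-6*5, 18*3) = (-30, 54)

(-30, 54)


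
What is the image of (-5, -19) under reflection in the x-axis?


Reflection across x-axis: (x, y) -> (x, -y)
(-5, -19) -> (-5, 19)

(-5, 19)


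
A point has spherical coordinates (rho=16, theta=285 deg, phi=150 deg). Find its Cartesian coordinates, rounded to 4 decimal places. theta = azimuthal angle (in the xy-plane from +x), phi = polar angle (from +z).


x = 16 * sin(150) * cos(285) = 2.0706
y = 16 * sin(150) * sin(285) = -7.7274
z = 16 * cos(150) = -13.8564

(2.0706, -7.7274, -13.8564)


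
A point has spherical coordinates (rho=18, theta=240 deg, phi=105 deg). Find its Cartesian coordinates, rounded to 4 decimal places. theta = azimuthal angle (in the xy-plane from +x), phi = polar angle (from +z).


x = 18 * sin(105) * cos(240) = -8.6933
y = 18 * sin(105) * sin(240) = -15.0573
z = 18 * cos(105) = -4.6587

(-8.6933, -15.0573, -4.6587)


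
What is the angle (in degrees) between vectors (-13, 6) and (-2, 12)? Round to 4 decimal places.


dot = -13*-2 + 6*12 = 98
|u| = 14.3178, |v| = 12.1655
cos(angle) = 0.5626
angle = 55.7625 degrees

55.7625 degrees


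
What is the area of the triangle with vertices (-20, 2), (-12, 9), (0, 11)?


Area = |x1(y2-y3) + x2(y3-y1) + x3(y1-y2)| / 2
= |-20*(9-11) + -12*(11-2) + 0*(2-9)| / 2
= 34

34


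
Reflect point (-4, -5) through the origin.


Reflection through origin: (x, y) -> (-x, -y)
(-4, -5) -> (4, 5)

(4, 5)


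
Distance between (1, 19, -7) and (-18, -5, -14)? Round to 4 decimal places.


d = sqrt((-18-1)^2 + (-5-19)^2 + (-14--7)^2) = 31.4006

31.4006


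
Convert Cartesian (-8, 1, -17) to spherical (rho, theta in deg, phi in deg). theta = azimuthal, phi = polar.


rho = sqrt((-8)^2 + 1^2 + (-17)^2) = 18.8149
theta = atan2(1, -8) = 172.875 deg
phi = acos(-17/18.8149) = 154.6273 deg

rho = 18.8149, theta = 172.875 deg, phi = 154.6273 deg


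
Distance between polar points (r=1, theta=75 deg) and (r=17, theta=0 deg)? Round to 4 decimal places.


d = sqrt(r1^2 + r2^2 - 2*r1*r2*cos(t2-t1))
d = sqrt(1^2 + 17^2 - 2*1*17*cos(0-75)) = 16.769

16.769


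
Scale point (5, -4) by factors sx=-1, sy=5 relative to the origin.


Scaling: (x*sx, y*sy) = (5*-1, -4*5) = (-5, -20)

(-5, -20)


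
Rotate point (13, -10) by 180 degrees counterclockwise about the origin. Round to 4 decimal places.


x' = 13*cos(180) - -10*sin(180) = -13
y' = 13*sin(180) + -10*cos(180) = 10

(-13, 10)


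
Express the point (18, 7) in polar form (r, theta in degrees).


r = sqrt(18^2 + 7^2) = 19.3132
theta = atan2(7, 18) = 21.2505 degrees

r = 19.3132, theta = 21.2505 degrees


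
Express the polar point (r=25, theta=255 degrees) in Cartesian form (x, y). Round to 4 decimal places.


x = 25 * cos(255) = -6.4705
y = 25 * sin(255) = -24.1481

(-6.4705, -24.1481)


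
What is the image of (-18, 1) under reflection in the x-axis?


Reflection across x-axis: (x, y) -> (x, -y)
(-18, 1) -> (-18, -1)

(-18, -1)


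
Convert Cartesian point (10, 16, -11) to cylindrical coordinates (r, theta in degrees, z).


r = sqrt(10^2 + 16^2) = 18.868
theta = atan2(16, 10) = 57.9946 deg
z = -11

r = 18.868, theta = 57.9946 deg, z = -11


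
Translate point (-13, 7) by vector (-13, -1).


Translation: (x+dx, y+dy) = (-13+-13, 7+-1) = (-26, 6)

(-26, 6)


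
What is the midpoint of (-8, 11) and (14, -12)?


Midpoint = ((-8+14)/2, (11+-12)/2) = (3, -0.5)

(3, -0.5)


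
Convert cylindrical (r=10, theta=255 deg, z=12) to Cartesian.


x = 10 * cos(255) = -2.5882
y = 10 * sin(255) = -9.6593
z = 12

(-2.5882, -9.6593, 12)


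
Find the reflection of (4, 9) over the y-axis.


Reflection across y-axis: (x, y) -> (-x, y)
(4, 9) -> (-4, 9)

(-4, 9)


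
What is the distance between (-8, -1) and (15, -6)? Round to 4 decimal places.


d = sqrt((15--8)^2 + (-6--1)^2) = 23.5372

23.5372


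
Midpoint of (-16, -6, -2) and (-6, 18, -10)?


Midpoint = ((-16+-6)/2, (-6+18)/2, (-2+-10)/2) = (-11, 6, -6)

(-11, 6, -6)


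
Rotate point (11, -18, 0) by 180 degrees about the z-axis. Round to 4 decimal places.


x' = 11*cos(180) - -18*sin(180) = -11
y' = 11*sin(180) + -18*cos(180) = 18
z' = 0

(-11, 18, 0)


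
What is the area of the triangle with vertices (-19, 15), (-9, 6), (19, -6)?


Area = |x1(y2-y3) + x2(y3-y1) + x3(y1-y2)| / 2
= |-19*(6--6) + -9*(-6-15) + 19*(15-6)| / 2
= 66

66


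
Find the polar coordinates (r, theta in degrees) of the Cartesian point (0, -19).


r = sqrt(0^2 + (-19)^2) = 19
theta = atan2(-19, 0) = 270 degrees

r = 19, theta = 270 degrees


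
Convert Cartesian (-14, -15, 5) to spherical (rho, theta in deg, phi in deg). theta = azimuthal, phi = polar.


rho = sqrt((-14)^2 + (-15)^2 + 5^2) = 21.1187
theta = atan2(-15, -14) = 226.9749 deg
phi = acos(5/21.1187) = 76.3048 deg

rho = 21.1187, theta = 226.9749 deg, phi = 76.3048 deg
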